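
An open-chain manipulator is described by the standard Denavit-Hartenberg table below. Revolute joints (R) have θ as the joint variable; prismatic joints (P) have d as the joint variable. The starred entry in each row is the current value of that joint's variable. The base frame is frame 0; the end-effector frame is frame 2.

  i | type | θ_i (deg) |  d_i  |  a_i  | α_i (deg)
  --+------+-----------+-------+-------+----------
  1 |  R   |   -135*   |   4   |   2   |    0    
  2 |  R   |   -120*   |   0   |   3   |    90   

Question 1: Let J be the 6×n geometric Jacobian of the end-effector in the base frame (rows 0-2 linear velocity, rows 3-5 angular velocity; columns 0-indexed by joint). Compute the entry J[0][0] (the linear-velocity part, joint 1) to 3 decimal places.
-1.484

axis z_0 = ẑ; lever o_n−o_0 = (-2.1907,1.4836,4.0000)
cross product → J_v[:, 0] = (-1.4836,-2.1907,0.0000)
J_ω[:, 0] = z_0
entry J[0][0] = -1.4836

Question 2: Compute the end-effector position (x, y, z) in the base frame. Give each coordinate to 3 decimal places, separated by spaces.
after link 1: o_1 = (-1.4142, -1.4142, 4.0000)
after link 2: o_2 = (-2.1907, 1.4836, 4.0000)

-2.191 1.484 4.000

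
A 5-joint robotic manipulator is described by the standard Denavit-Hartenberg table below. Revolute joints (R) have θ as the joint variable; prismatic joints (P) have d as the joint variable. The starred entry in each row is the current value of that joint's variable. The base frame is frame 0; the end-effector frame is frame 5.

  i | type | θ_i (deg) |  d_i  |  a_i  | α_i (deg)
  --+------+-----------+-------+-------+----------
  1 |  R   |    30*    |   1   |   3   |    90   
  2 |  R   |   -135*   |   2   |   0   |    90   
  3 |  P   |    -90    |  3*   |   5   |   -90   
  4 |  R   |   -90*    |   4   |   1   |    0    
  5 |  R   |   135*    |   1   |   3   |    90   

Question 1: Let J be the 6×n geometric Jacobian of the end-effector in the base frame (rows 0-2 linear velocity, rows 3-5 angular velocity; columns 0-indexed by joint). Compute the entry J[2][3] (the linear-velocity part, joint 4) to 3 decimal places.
-1.500

axis z_3 = (-0.6124,-0.3536,-0.7071); lever o_n−o_3 = (-3.4359,0.4658,-4.3284)
cross product → J_v[:, 3] = (1.8597,-0.2211,-1.5000)
J_ω[:, 3] = z_3
entry J[2][3] = -1.5000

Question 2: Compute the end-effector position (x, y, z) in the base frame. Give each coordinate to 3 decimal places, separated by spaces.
-4.175 3.503 -1.207

after link 1: o_1 = (2.5981, 1.5000, 1.0000)
after link 2: o_2 = (3.5981, -0.2321, 1.0000)
after link 3: o_3 = (-0.7390, 3.0374, 3.1213)
after link 4: o_4 = (-3.8009, 1.2696, 1.0000)
after link 5: o_5 = (-4.1749, 3.5032, -1.2071)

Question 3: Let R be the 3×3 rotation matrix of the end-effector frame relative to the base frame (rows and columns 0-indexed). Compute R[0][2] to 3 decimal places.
-0.787

End-effector z-axis (col 2 of R) = (-0.7866,0.3624,0.5000)
R[0][2] = -0.7866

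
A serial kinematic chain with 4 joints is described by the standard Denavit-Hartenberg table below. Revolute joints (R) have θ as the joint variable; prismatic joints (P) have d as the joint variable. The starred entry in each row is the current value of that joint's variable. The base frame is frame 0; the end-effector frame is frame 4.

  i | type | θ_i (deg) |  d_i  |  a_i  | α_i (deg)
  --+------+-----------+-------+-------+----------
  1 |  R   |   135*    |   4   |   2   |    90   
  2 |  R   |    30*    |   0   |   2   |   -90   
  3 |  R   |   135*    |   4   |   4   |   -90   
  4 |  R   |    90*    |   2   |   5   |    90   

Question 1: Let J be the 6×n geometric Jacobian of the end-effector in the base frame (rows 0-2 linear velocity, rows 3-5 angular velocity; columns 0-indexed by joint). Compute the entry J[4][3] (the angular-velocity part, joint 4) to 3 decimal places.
axis z_3 = (0.9330,0.0670,-0.3536); lever o_n−o_3 = (0.0983,1.9017,-5.0372)
cross product → J_v[:, 3] = (0.3349,4.6651,1.7678)
J_ω[:, 3] = z_3
entry J[4][3] = 0.0670

0.067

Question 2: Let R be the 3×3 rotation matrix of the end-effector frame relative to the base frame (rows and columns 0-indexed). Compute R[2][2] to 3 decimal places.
End-effector z-axis (col 2 of R) = (-0.0670,-0.9330,-0.3536)
R[2][2] = -0.3536

-0.354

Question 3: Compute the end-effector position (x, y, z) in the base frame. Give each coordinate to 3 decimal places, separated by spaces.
after link 1: o_1 = (-1.4142, 1.4142, 4.0000)
after link 2: o_2 = (-2.6390, 2.6390, 5.0000)
after link 3: o_3 = (-1.4927, -2.5073, 7.0499)
after link 4: o_4 = (-1.3944, -0.6056, 2.0127)

-1.394 -0.606 2.013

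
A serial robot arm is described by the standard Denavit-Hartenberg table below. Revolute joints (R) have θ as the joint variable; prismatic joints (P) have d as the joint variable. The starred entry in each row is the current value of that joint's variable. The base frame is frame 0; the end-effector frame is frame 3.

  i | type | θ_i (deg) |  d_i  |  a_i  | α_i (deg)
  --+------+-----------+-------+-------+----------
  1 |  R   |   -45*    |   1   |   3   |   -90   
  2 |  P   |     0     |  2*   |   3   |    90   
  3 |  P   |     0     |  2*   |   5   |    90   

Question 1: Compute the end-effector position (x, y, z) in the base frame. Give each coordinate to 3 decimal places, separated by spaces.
9.192 -6.364 3.000

after link 1: o_1 = (2.1213, -2.1213, 1.0000)
after link 2: o_2 = (5.6569, -2.8284, 1.0000)
after link 3: o_3 = (9.1924, -6.3640, 3.0000)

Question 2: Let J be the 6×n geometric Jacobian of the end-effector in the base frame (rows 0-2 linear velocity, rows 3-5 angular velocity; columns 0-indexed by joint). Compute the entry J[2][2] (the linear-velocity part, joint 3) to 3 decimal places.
prismatic axis z_2 = (0.0000,0.0000,1.0000)
J_v[:, 2] = z_2; J_ω[:, 2] = (0,0,0)
entry J[2][2] = 1.0000

1.000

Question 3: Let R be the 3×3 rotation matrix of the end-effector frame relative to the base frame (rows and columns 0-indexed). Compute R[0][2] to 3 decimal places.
End-effector z-axis (col 2 of R) = (-0.7071,-0.7071,0.0000)
R[0][2] = -0.7071

-0.707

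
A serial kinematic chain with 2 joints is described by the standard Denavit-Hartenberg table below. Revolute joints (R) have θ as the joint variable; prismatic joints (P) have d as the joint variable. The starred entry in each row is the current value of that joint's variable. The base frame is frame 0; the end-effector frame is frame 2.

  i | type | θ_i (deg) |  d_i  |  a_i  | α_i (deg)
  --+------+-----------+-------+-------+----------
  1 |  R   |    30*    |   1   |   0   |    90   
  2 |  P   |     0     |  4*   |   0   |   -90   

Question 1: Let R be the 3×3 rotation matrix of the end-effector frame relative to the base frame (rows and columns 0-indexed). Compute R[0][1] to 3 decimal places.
-0.500

End-effector y-axis (col 1 of R) = (-0.5000,0.8660,0.0000)
R[0][1] = -0.5000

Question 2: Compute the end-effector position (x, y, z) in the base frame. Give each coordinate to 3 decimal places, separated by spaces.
after link 1: o_1 = (0.0000, 0.0000, 1.0000)
after link 2: o_2 = (2.0000, -3.4641, 1.0000)

2.000 -3.464 1.000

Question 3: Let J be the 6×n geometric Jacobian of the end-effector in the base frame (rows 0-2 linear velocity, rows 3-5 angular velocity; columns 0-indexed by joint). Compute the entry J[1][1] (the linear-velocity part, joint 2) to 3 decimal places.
prismatic axis z_1 = (0.5000,-0.8660,0.0000)
J_v[:, 1] = z_1; J_ω[:, 1] = (0,0,0)
entry J[1][1] = -0.8660

-0.866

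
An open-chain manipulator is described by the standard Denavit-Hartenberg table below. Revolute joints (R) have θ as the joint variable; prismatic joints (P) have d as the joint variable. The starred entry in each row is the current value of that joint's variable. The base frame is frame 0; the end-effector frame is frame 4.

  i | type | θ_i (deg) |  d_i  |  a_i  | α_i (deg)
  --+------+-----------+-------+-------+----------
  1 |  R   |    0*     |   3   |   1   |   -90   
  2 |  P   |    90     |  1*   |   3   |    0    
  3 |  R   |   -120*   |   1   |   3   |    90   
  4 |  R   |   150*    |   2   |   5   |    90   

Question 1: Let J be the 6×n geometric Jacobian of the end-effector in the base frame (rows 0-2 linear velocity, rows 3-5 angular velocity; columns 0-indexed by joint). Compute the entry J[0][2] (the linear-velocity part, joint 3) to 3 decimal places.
axis z_2 = (0.0000,1.0000,0.0000); lever o_n−o_2 = (-2.1519,3.5000,1.0670)
cross product → J_v[:, 2] = (1.0670,-0.0000,2.1519)
J_ω[:, 2] = z_2
entry J[0][2] = 1.0670

1.067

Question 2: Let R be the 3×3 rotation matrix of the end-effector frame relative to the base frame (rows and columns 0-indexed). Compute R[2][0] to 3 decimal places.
-0.433

End-effector x-axis (col 0 of R) = (-0.7500,0.5000,-0.4330)
R[2][0] = -0.4330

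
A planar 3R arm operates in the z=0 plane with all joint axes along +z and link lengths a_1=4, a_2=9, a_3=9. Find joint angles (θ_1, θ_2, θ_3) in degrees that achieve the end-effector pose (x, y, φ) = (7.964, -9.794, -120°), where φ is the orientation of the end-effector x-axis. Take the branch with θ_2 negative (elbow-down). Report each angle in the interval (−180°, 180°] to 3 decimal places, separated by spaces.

11.773 -30.005 -101.767

wrist centre = target − a_3·(cos φ, sin φ) = (12.4640, -1.9998)
cos θ_2 = (159.3504−4²−9²)/(2·4·9) = 0.8660; θ_2 = -30.0055° (elbow-down)
β = atan2(-1.9998,12.4640) = -9.1151°; ψ = atan2(-4.5007,11.7938) = -20.8878°
θ_1 = β − ψ = 11.7728°
θ_3 = φ − θ_1 − θ_2 = -101.7673° (wrapped to (-180°,180°])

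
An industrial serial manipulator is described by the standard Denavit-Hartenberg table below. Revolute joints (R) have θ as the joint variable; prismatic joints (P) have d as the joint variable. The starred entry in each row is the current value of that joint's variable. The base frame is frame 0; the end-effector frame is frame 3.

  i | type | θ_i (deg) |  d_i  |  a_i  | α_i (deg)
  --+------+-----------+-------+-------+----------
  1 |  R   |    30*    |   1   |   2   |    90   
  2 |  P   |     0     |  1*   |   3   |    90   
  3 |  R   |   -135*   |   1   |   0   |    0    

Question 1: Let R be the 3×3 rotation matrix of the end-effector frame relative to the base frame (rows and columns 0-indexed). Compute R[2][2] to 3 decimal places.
-1.000

End-effector z-axis (col 2 of R) = (0.0000,-0.0000,-1.0000)
R[2][2] = -1.0000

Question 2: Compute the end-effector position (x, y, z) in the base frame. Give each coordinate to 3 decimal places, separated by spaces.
after link 1: o_1 = (1.7321, 1.0000, 1.0000)
after link 2: o_2 = (4.8301, 1.6340, 1.0000)
after link 3: o_3 = (4.8301, 1.6340, 0.0000)

4.830 1.634 0.000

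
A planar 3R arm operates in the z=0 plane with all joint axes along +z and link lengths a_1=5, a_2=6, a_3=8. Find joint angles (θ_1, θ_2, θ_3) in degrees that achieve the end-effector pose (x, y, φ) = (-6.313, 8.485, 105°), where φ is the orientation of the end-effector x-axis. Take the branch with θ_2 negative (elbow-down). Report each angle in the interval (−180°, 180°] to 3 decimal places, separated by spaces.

wrist centre = target − a_3·(cos φ, sin φ) = (-4.2424, 0.7576)
cos θ_2 = (18.5723−5²−6²)/(2·5·6) = -0.7071; θ_2 = -135.0017° (elbow-down)
β = atan2(0.7576,-4.2424) = 169.8752°; ψ = atan2(-4.2425,0.7572) = -79.8800°
θ_1 = β − ψ = 249.7552°
θ_3 = φ − θ_1 − θ_2 = -9.7535° (wrapped to (-180°,180°])

-110.245 -135.002 -9.753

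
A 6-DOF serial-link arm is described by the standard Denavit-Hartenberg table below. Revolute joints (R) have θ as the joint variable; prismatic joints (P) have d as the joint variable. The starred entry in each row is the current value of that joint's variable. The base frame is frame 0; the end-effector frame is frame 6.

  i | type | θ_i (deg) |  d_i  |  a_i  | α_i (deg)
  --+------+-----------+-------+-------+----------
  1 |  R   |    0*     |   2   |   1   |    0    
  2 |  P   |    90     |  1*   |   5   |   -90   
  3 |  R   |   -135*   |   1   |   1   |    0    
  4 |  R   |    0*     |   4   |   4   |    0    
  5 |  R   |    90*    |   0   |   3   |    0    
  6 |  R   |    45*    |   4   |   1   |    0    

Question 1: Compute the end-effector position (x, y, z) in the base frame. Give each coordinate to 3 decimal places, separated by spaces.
-8.000 4.586 8.657

after link 1: o_1 = (1.0000, 0.0000, 2.0000)
after link 2: o_2 = (1.0000, 5.0000, 3.0000)
after link 3: o_3 = (0.0000, 4.2929, 3.7071)
after link 4: o_4 = (-4.0000, 1.4645, 6.5355)
after link 5: o_5 = (-4.0000, 3.5858, 8.6569)
after link 6: o_6 = (-8.0000, 4.5858, 8.6569)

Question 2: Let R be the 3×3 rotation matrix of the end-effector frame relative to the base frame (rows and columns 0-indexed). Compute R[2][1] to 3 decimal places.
End-effector y-axis (col 1 of R) = (-0.0000,0.0000,-1.0000)
R[2][1] = -1.0000

-1.000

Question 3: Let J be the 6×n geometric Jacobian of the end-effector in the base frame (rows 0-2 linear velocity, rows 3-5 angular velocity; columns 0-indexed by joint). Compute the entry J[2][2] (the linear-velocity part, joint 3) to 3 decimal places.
0.414

axis z_2 = (-1.0000,0.0000,0.0000); lever o_n−o_2 = (-9.0000,-0.4142,5.6569)
cross product → J_v[:, 2] = (0.0000,5.6569,0.4142)
J_ω[:, 2] = z_2
entry J[2][2] = 0.4142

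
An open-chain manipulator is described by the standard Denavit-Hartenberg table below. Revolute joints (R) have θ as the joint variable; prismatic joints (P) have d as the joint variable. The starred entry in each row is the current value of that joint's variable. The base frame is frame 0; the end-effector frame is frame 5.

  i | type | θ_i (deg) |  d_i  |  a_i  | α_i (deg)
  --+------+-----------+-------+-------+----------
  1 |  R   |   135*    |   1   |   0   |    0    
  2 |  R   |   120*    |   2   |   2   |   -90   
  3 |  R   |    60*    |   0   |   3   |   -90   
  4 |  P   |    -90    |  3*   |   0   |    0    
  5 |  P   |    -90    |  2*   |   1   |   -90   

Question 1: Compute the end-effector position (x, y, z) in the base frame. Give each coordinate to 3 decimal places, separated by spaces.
after link 1: o_1 = (0.0000, 0.0000, 1.0000)
after link 2: o_2 = (-0.5176, -1.9319, 3.0000)
after link 3: o_3 = (-0.9059, -3.3807, 0.4019)
after link 4: o_4 = (-0.2334, -0.8712, -1.0981)
after link 5: o_5 = (0.3443, 1.2848, -1.2321)

0.344 1.285 -1.232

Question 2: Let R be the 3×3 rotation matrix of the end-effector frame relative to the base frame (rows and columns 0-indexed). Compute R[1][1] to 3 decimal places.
End-effector y-axis (col 1 of R) = (-0.2241,-0.8365,0.5000)
R[1][1] = -0.8365

-0.837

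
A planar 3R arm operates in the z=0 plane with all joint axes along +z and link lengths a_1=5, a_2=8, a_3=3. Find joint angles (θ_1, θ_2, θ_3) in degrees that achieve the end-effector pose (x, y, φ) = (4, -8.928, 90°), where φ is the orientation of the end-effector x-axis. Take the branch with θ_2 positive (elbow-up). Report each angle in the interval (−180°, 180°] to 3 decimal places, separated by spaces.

-90.004 30.007 149.997

wrist centre = target − a_3·(cos φ, sin φ) = (4.0000, -11.9280)
cos θ_2 = (158.2772−5²−8²)/(2·5·8) = 0.8660; θ_2 = 30.0069° (elbow-up)
β = atan2(-11.9280,4.0000) = -71.4614°; ψ = atan2(4.0008,11.9277) = 18.5427°
θ_1 = β − ψ = -90.0040°
θ_3 = φ − θ_1 − θ_2 = 149.9971° (wrapped to (-180°,180°])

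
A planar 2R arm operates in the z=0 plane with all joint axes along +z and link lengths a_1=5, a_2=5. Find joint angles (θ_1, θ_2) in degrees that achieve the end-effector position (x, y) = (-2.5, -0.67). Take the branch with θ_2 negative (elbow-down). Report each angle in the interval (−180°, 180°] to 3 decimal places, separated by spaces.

-89.997 -150.000

cos θ_2 = (6.6989−5²−5²)/(2·5·5) = -0.8660; θ_2 = -149.9996° (elbow-down)
β = atan2(-0.6700,-2.5000) = -164.9973°; ψ = atan2(-2.5000,0.6699) = -74.9998°
θ_1 = β − ψ = -89.9975°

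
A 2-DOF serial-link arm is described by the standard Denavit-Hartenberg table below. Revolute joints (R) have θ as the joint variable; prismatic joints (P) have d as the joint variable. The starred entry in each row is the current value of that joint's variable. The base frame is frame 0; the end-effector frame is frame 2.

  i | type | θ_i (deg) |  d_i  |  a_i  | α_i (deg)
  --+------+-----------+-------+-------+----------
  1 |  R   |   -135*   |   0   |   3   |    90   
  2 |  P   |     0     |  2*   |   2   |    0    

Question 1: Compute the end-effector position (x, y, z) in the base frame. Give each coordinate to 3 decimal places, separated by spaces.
after link 1: o_1 = (-2.1213, -2.1213, 0.0000)
after link 2: o_2 = (-4.9497, -2.1213, 0.0000)

-4.950 -2.121 0.000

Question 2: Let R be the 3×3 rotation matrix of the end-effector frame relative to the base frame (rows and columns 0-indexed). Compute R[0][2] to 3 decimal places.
End-effector z-axis (col 2 of R) = (-0.7071,0.7071,0.0000)
R[0][2] = -0.7071

-0.707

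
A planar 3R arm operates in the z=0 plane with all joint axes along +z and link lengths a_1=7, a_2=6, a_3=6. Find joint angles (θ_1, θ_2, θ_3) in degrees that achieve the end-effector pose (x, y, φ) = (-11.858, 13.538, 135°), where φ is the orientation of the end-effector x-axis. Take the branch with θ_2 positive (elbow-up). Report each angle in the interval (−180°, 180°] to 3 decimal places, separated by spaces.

108.652 45.000 -18.651

wrist centre = target − a_3·(cos φ, sin φ) = (-7.6154, 9.2954)
cos θ_2 = (144.3974−7²−6²)/(2·7·6) = 0.7071; θ_2 = 44.9996° (elbow-up)
β = atan2(9.2954,-7.6154) = 129.3266°; ψ = atan2(4.2426,11.2427) = 20.6748°
θ_1 = β − ψ = 108.6517°
θ_3 = φ − θ_1 − θ_2 = -18.6513° (wrapped to (-180°,180°])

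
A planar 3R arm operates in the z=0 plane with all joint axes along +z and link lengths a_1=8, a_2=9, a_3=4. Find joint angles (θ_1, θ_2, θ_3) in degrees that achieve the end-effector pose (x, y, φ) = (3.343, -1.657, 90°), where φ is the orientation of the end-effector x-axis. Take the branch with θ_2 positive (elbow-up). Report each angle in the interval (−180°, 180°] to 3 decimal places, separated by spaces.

-135.001 135.000 90.002

wrist centre = target − a_3·(cos φ, sin φ) = (3.3430, -5.6570)
cos θ_2 = (43.1773−8²−9²)/(2·8·9) = -0.7071; θ_2 = 134.9996° (elbow-up)
β = atan2(-5.6570,3.3430) = -59.4191°; ψ = atan2(6.3640,1.6361) = 75.5824°
θ_1 = β − ψ = -135.0015°
θ_3 = φ − θ_1 − θ_2 = 90.0019° (wrapped to (-180°,180°])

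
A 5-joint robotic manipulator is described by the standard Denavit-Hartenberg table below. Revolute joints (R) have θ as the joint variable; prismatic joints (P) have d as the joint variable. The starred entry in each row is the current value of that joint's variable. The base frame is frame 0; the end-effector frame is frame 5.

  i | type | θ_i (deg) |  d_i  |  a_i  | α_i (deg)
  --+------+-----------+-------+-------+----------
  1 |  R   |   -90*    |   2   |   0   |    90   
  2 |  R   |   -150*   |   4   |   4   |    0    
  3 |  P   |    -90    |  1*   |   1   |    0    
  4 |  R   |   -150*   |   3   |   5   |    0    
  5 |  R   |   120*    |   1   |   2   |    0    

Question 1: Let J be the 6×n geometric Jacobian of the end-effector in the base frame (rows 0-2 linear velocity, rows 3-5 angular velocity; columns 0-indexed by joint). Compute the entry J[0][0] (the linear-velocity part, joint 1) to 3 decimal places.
axis z_0 = ẑ; lever o_n−o_0 = (-9.0000,-0.3660,0.3660)
cross product → J_v[:, 0] = (0.3660,-9.0000,0.0000)
J_ω[:, 0] = z_0
entry J[0][0] = 0.3660

0.366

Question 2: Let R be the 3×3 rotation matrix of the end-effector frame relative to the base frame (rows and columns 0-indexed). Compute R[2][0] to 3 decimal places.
1.000

End-effector x-axis (col 0 of R) = (0.0000,-0.0000,1.0000)
R[2][0] = 1.0000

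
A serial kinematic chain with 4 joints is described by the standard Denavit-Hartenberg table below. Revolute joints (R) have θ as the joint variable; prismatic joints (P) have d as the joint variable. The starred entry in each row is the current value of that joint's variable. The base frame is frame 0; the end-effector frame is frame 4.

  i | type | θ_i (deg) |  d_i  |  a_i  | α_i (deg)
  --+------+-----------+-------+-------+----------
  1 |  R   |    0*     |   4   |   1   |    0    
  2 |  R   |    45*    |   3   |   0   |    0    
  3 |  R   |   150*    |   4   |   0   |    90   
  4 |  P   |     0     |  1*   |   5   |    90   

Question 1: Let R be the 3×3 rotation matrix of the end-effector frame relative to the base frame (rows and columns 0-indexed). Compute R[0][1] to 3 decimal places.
-0.259

End-effector y-axis (col 1 of R) = (-0.2588,0.9659,0.0000)
R[0][1] = -0.2588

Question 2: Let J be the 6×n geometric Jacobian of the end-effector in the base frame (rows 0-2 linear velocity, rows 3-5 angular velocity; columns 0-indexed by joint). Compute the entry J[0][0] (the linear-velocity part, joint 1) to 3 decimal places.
0.328

axis z_0 = ẑ; lever o_n−o_0 = (-4.0884,-0.3282,11.0000)
cross product → J_v[:, 0] = (0.3282,-4.0884,0.0000)
J_ω[:, 0] = z_0
entry J[0][0] = 0.3282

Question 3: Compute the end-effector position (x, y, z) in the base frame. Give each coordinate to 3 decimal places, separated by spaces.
-4.088 -0.328 11.000

after link 1: o_1 = (1.0000, 0.0000, 4.0000)
after link 2: o_2 = (1.0000, 0.0000, 7.0000)
after link 3: o_3 = (1.0000, 0.0000, 11.0000)
after link 4: o_4 = (-4.0884, -0.3282, 11.0000)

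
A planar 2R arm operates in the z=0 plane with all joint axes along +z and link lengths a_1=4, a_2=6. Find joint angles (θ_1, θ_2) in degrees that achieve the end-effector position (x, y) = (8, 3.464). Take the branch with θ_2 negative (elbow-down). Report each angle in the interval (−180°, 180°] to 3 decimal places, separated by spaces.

cos θ_2 = (75.9993−4²−6²)/(2·4·6) = 0.5000; θ_2 = -60.0010° (elbow-down)
β = atan2(3.4640,8.0000) = 23.4126°; ψ = atan2(-5.1962,6.9999) = -36.5874°
θ_1 = β − ψ = 60.0000°

60.000 -60.001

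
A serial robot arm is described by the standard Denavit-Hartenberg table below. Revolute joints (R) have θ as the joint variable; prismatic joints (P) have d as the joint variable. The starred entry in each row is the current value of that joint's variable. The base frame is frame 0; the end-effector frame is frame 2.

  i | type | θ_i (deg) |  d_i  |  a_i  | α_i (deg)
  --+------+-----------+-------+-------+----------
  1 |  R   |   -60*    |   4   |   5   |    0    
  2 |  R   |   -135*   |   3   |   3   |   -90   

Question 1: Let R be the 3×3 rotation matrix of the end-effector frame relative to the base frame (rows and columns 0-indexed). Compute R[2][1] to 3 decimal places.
End-effector y-axis (col 1 of R) = (-0.0000,-0.0000,-1.0000)
R[2][1] = -1.0000

-1.000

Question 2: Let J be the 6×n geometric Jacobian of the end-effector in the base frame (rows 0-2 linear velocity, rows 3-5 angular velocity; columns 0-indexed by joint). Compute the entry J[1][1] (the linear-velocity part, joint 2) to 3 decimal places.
axis z_1 = (0.0000,0.0000,1.0000); lever o_n−o_1 = (-2.8978,0.7765,3.0000)
cross product → J_v[:, 1] = (-0.7765,-2.8978,0.0000)
J_ω[:, 1] = z_1
entry J[1][1] = -2.8978

-2.898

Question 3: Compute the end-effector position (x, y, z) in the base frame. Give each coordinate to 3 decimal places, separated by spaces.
-0.398 -3.554 7.000

after link 1: o_1 = (2.5000, -4.3301, 4.0000)
after link 2: o_2 = (-0.3978, -3.5537, 7.0000)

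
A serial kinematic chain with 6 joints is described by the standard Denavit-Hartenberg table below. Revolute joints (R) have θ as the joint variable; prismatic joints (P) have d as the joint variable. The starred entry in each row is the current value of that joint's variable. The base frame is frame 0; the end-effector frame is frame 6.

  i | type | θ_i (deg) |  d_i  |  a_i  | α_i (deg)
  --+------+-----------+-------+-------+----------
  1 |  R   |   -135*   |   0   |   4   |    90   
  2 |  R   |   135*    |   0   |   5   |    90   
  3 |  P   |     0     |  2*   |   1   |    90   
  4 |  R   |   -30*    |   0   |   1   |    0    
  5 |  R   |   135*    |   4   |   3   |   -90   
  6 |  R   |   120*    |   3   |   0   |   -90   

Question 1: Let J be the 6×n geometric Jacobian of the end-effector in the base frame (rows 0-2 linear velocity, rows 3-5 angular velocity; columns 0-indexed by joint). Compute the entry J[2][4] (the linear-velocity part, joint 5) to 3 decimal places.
-4.098

axis z_4 = (0.7071,-0.7071,0.0000); lever o_n−o_4 = (-0.0694,-5.7262,-1.0981)
cross product → J_v[:, 4] = (0.7765,0.7765,-4.0981)
J_ω[:, 4] = z_4
entry J[2][4] = -4.0981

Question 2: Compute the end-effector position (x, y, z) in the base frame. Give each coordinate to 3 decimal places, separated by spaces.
-0.215 -5.872 4.818

after link 1: o_1 = (-2.8284, -2.8284, 0.0000)
after link 2: o_2 = (-0.3284, -0.3284, 3.5355)
after link 3: o_3 = (-0.8284, -0.8284, 5.6569)
after link 4: o_4 = (-0.1454, -0.1454, 5.9157)
after link 5: o_5 = (0.8459, -4.8110, 7.4157)
after link 6: o_6 = (-0.2148, -5.8716, 4.8176)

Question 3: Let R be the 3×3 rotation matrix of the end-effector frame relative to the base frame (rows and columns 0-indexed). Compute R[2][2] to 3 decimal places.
End-effector z-axis (col 2 of R) = (0.8839,0.1768,-0.4330)
R[2][2] = -0.4330

-0.433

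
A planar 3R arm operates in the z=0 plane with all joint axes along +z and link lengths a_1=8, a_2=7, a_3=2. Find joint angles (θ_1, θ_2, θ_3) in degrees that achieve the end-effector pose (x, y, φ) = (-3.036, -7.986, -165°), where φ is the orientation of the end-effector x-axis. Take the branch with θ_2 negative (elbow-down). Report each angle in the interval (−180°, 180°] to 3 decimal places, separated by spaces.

wrist centre = target − a_3·(cos φ, sin φ) = (-1.1041, -7.4684)
cos θ_2 = (56.9956−8²−7²)/(2·8·7) = -0.5000; θ_2 = -120.0026° (elbow-down)
β = atan2(-7.4684,-1.1041) = -98.4099°; ψ = atan2(-6.0620,4.4997) = -53.4142°
θ_1 = β − ψ = -44.9957°
θ_3 = φ − θ_1 − θ_2 = -0.0017° (wrapped to (-180°,180°])

-44.996 -120.003 -0.002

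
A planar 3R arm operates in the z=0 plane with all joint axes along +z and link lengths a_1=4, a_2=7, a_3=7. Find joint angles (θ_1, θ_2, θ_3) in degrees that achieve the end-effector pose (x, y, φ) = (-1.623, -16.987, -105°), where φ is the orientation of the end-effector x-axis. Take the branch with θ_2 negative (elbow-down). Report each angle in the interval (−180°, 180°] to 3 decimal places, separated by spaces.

wrist centre = target − a_3·(cos φ, sin φ) = (0.1887, -10.2255)
cos θ_2 = (104.5969−4²−7²)/(2·4·7) = 0.7071; θ_2 = -45.0016° (elbow-down)
β = atan2(-10.2255,0.1887) = -88.9426°; ψ = atan2(-4.9499,8.9496) = -28.9463°
θ_1 = β − ψ = -59.9963°
θ_3 = φ − θ_1 − θ_2 = -0.0021° (wrapped to (-180°,180°])

-59.996 -45.002 -0.002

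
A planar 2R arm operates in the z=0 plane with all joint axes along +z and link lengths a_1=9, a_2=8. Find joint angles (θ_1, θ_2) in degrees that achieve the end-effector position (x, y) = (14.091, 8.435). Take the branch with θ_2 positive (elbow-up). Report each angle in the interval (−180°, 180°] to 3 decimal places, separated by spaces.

16.807 30.002

cos θ_2 = (269.7055−9²−8²)/(2·9·8) = 0.8660; θ_2 = 30.0017° (elbow-up)
β = atan2(8.4350,14.0910) = 30.9051°; ψ = atan2(4.0002,15.9281) = 14.0978°
θ_1 = β − ψ = 16.8073°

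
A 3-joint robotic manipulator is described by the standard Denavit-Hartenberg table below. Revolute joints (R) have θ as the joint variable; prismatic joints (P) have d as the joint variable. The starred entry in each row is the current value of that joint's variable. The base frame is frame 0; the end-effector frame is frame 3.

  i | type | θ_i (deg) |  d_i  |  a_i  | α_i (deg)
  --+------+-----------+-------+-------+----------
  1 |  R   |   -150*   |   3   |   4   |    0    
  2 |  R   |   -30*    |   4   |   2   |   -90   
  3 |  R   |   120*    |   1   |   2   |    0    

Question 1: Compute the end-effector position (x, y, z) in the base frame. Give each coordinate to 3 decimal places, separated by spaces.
-4.464 -3.000 5.268

after link 1: o_1 = (-3.4641, -2.0000, 3.0000)
after link 2: o_2 = (-5.4641, -2.0000, 7.0000)
after link 3: o_3 = (-4.4641, -3.0000, 5.2679)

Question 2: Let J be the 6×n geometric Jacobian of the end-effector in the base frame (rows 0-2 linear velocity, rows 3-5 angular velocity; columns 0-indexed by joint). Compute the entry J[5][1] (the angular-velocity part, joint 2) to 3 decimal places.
axis z_1 = (0.0000,0.0000,1.0000); lever o_n−o_1 = (-1.0000,-1.0000,2.2679)
cross product → J_v[:, 1] = (1.0000,-1.0000,0.0000)
J_ω[:, 1] = z_1
entry J[5][1] = 1.0000

1.000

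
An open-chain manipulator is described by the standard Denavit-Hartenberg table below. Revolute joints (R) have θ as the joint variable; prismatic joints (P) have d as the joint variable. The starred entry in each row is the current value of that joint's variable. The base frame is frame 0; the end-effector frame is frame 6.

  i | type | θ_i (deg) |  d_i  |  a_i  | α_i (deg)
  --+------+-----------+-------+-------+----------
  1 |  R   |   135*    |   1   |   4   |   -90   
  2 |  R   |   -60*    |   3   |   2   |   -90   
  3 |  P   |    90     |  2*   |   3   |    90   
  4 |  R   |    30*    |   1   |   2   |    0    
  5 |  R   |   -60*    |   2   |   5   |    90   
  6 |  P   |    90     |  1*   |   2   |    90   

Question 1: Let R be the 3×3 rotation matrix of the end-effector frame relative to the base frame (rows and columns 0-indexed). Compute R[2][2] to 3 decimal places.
End-effector z-axis (col 2 of R) = (0.9186,0.3062,0.2500)
R[2][2] = 0.2500

0.250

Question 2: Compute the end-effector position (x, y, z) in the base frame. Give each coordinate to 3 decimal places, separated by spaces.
-1.146 9.012 7.245

after link 1: o_1 = (-2.8284, 2.8284, 1.0000)
after link 2: o_2 = (-5.6569, 1.4142, 2.7321)
after link 3: o_3 = (-4.7603, 4.7603, 1.7321)
after link 4: o_4 = (-4.5015, 6.9509, 2.0981)
after link 5: o_5 = (-0.6158, 9.1890, 5.0801)
after link 6: o_6 = (-1.1461, 9.0122, 7.2452)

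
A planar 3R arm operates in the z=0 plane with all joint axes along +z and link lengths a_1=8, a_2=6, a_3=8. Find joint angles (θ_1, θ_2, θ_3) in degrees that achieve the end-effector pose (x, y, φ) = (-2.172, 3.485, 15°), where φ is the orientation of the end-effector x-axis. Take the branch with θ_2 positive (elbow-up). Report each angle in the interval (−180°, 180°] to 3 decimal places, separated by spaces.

wrist centre = target − a_3·(cos φ, sin φ) = (-9.8994, 1.4144)
cos θ_2 = (99.9989−8²−6²)/(2·8·6) = -0.0000; θ_2 = 90.0006° (elbow-up)
β = atan2(1.4144,-9.8994) = 171.8685°; ψ = atan2(6.0000,7.9999) = 36.8701°
θ_1 = β − ψ = 134.9984°
θ_3 = φ − θ_1 − θ_2 = 150.0010° (wrapped to (-180°,180°])

134.998 90.001 150.001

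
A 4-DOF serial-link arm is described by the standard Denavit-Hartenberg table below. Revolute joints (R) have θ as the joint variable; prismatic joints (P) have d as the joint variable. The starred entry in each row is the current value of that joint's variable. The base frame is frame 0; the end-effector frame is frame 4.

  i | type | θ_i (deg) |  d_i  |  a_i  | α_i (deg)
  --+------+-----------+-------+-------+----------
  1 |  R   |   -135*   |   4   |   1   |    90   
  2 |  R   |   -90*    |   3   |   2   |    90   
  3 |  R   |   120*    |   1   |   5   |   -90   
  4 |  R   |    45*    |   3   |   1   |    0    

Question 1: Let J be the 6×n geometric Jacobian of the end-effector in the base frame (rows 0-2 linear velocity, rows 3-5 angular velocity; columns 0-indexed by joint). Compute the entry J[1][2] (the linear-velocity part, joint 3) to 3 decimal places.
axis z_2 = (0.7071,0.7071,-0.0000); lever o_n−o_2 = (-2.2271,2.6413,5.4516)
cross product → J_v[:, 2] = (3.8549,-3.8549,3.4425)
J_ω[:, 2] = z_2
entry J[1][2] = -3.8549

-3.855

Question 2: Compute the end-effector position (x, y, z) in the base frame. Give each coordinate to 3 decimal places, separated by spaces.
-5.056 4.056 7.452

after link 1: o_1 = (-0.7071, -0.7071, 4.0000)
after link 2: o_2 = (-2.8284, 1.4142, 2.0000)
after link 3: o_3 = (-5.1832, 5.1832, 4.5000)
after link 4: o_4 = (-5.0555, 4.0555, 7.4516)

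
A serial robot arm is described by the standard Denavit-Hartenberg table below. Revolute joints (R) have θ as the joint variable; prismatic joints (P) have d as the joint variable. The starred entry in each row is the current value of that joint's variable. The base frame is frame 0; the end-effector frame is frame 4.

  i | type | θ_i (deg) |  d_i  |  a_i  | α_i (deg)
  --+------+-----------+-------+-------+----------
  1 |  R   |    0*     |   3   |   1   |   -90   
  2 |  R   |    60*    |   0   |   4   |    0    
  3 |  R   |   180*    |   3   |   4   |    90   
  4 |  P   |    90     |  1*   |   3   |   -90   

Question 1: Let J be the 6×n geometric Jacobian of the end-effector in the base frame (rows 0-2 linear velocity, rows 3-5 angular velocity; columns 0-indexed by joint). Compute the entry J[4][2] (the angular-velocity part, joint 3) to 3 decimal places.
axis z_2 = (0.0000,1.0000,0.0000); lever o_n−o_2 = (-2.8660,6.0000,2.9641)
cross product → J_v[:, 2] = (2.9641,-0.0000,2.8660)
J_ω[:, 2] = z_2
entry J[4][2] = 1.0000

1.000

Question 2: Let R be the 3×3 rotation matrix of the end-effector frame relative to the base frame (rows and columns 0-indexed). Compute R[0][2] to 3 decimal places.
0.500

End-effector z-axis (col 2 of R) = (0.5000,0.0000,-0.8660)
R[0][2] = 0.5000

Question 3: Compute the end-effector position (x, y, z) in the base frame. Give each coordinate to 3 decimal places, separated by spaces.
0.134 6.000 2.500

after link 1: o_1 = (1.0000, 0.0000, 3.0000)
after link 2: o_2 = (3.0000, 0.0000, -0.4641)
after link 3: o_3 = (1.0000, 3.0000, 3.0000)
after link 4: o_4 = (0.1340, 6.0000, 2.5000)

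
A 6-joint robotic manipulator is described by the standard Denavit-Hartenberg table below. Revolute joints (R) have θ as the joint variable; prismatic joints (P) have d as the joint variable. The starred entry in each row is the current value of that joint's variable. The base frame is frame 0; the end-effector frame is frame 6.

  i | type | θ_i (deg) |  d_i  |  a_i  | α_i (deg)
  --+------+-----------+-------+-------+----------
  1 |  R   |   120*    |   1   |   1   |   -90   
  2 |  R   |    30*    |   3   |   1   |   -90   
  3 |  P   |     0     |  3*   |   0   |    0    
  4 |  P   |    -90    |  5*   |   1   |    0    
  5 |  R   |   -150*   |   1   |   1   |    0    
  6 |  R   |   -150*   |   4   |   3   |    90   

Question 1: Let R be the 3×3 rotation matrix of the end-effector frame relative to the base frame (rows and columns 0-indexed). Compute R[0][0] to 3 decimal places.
-0.808

End-effector x-axis (col 0 of R) = (-0.8080,0.3995,-0.4330)
R[0][0] = -0.8080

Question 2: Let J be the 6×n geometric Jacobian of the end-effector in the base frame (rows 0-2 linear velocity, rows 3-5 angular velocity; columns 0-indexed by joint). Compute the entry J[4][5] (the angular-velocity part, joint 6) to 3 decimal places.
-0.433

axis z_5 = (0.2500,-0.4330,-0.8660); lever o_n−o_5 = (-1.4240,-0.5335,-4.7631)
cross product → J_v[:, 5] = (1.6005,2.4240,-0.7500)
J_ω[:, 5] = z_5
entry J[4][5] = -0.4330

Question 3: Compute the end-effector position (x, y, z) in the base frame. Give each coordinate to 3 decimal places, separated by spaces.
-2.605 -4.757 -11.807

after link 1: o_1 = (-0.5000, 0.8660, 1.0000)
after link 2: o_2 = (-3.5311, 0.1160, 0.5000)
after link 3: o_3 = (-2.7811, -1.1830, -2.0981)
after link 4: o_4 = (-2.3971, -3.8481, -6.4282)
after link 5: o_5 = (-1.1806, -4.2231, -7.0442)
after link 6: o_6 = (-2.6046, -4.7566, -11.8074)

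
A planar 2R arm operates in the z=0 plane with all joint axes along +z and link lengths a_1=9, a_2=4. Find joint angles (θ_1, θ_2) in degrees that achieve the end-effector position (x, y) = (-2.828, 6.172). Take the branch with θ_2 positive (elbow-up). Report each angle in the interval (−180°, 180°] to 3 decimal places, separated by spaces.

cos θ_2 = (46.0912−9²−4²)/(2·9·4) = -0.7071; θ_2 = 134.9968° (elbow-up)
β = atan2(6.1720,-2.8280) = 114.6172°; ψ = atan2(2.8286,6.1717) = 24.6226°
θ_1 = β − ψ = 89.9946°

89.995 134.997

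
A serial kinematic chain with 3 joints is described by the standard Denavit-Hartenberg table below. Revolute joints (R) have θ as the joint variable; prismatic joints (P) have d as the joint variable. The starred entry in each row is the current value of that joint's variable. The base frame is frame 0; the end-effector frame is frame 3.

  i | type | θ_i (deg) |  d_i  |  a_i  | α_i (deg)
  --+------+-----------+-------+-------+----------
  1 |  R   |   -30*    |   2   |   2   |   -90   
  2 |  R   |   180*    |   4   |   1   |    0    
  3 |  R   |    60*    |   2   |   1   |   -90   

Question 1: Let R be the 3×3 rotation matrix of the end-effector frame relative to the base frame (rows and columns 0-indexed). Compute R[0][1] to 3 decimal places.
-0.500

End-effector y-axis (col 1 of R) = (-0.5000,-0.8660,-0.0000)
R[0][1] = -0.5000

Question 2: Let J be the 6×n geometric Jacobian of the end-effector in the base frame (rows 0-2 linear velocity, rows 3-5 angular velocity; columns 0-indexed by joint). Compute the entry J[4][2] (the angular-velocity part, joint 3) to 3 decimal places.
0.866

axis z_2 = (0.5000,0.8660,0.0000); lever o_n−o_2 = (0.5670,1.9821,0.8660)
cross product → J_v[:, 2] = (0.7500,-0.4330,0.5000)
J_ω[:, 2] = z_2
entry J[4][2] = 0.8660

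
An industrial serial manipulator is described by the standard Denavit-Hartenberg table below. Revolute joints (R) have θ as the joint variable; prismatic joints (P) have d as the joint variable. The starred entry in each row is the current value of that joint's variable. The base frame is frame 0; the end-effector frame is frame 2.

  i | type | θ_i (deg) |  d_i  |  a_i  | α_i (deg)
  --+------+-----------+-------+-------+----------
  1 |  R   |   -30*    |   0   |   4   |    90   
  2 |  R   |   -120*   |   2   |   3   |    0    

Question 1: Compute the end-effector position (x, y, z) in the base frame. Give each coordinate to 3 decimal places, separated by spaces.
after link 1: o_1 = (3.4641, -2.0000, 0.0000)
after link 2: o_2 = (1.1651, -2.9821, -2.5981)

1.165 -2.982 -2.598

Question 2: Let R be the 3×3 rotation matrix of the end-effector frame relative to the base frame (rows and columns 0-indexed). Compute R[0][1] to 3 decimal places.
0.750

End-effector y-axis (col 1 of R) = (0.7500,-0.4330,-0.5000)
R[0][1] = 0.7500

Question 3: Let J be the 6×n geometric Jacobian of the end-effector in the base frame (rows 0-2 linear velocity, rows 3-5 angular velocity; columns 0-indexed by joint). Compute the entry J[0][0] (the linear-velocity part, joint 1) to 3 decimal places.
axis z_0 = ẑ; lever o_n−o_0 = (1.1651,-2.9821,-2.5981)
cross product → J_v[:, 0] = (2.9821,1.1651,-0.0000)
J_ω[:, 0] = z_0
entry J[0][0] = 2.9821

2.982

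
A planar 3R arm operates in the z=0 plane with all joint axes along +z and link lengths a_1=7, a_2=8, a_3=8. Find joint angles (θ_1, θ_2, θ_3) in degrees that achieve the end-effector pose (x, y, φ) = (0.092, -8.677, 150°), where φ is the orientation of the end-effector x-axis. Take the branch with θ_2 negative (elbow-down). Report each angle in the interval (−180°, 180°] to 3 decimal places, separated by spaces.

wrist centre = target − a_3·(cos φ, sin φ) = (7.0202, -12.6770)
cos θ_2 = (209.9896−7²−8²)/(2·7·8) = 0.8660; θ_2 = -30.0054° (elbow-down)
β = atan2(-12.6770,7.0202) = -61.0234°; ψ = atan2(-4.0007,13.9278) = -16.0263°
θ_1 = β − ψ = -44.9972°
θ_3 = φ − θ_1 − θ_2 = -134.9975° (wrapped to (-180°,180°])

-44.997 -30.005 -134.997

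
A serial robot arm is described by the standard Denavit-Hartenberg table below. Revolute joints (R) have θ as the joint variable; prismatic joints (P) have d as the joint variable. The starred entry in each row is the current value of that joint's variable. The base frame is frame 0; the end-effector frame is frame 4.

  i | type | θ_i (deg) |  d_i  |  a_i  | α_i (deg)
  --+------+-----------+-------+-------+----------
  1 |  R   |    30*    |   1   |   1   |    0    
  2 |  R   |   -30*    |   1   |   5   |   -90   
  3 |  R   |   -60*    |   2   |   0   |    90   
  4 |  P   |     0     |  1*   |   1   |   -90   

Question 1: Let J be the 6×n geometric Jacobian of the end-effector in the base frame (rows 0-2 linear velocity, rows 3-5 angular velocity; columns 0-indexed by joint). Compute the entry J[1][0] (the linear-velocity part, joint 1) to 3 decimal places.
axis z_0 = ẑ; lever o_n−o_0 = (5.5000,2.5000,3.3660)
cross product → J_v[:, 0] = (-2.5000,5.5000,0.0000)
J_ω[:, 0] = z_0
entry J[1][0] = 5.5000

5.500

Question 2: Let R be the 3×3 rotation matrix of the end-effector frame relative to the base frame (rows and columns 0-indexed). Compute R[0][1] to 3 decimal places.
End-effector y-axis (col 1 of R) = (0.8660,0.0000,-0.5000)
R[0][1] = 0.8660

0.866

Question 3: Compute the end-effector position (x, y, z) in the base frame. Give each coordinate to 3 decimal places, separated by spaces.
after link 1: o_1 = (0.8660, 0.5000, 1.0000)
after link 2: o_2 = (5.8660, 0.5000, 2.0000)
after link 3: o_3 = (5.8660, 2.5000, 2.0000)
after link 4: o_4 = (5.5000, 2.5000, 3.3660)

5.500 2.500 3.366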